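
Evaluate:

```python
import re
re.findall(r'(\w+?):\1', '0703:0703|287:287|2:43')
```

The backreference `\1` re-matches whatever the first group consumed, character for character.
Because there's exactly one group, `findall` drops the full match and keeps group 1 from each hit.

['0703', '287']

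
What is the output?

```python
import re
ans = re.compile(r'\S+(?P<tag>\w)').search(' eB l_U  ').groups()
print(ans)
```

The match spans [1:3] → 'eB'.
Captured: group 1 = 'B'.

('B',)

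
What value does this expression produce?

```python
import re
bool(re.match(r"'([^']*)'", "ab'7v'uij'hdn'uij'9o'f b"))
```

False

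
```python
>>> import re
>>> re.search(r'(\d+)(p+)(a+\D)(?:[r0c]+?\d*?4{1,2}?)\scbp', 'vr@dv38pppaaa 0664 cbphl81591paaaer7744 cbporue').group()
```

'38pppaaa 0664 cbp'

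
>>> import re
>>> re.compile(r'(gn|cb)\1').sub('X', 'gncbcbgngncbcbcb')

'gnXXXcb'

After group 1 captures some text, `\1` only succeeds where that same text appears again.
Every occurrence is swapped for 'X'.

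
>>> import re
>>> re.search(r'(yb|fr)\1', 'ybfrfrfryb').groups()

The backreference `\1` re-matches whatever the first group consumed, character for character.
`re.search` scans for the first position where the pattern succeeds.
The match spans [2:6] → 'frfr'.
Captured: group 1 = 'fr'.

('fr',)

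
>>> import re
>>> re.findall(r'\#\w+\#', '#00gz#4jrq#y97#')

Scanning left to right: at [0:6] → '#00gz#'; at [10:15] → '#y97#'.
Since nothing is captured, `findall` lists the 2 matched substrings directly.

['#00gz#', '#y97#']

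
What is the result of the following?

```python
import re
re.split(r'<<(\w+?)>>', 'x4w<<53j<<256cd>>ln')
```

Matches to split on: at [8:17] → '<<256cd>>'.
`re.split` interleaves the captured-group text with the surrounding fragments.

['x4w<<53j', '256cd', 'ln']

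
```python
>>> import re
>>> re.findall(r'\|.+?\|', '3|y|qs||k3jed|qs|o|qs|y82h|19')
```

['|y|', '||k3jed|', '|o|', '|y82h|']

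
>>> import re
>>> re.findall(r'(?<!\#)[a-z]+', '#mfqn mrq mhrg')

The negative lookahead/lookbehind blocks any match where the forbidden context is present.
No capturing groups, so `findall` returns the 3 full match strings.

['fqn', 'mrq', 'mhrg']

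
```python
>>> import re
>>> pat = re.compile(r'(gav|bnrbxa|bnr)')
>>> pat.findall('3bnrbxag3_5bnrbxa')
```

['bnrbxa', 'bnrbxa']

Alternation isn't longest-match — the leftmost alternative that fits at this position is chosen.
Matches: at [1:7] match 'bnrbxa', group 1 = 'bnrbxa'; at [11:17] match 'bnrbxa', group 1 = 'bnrbxa'.
With a single group, `findall` returns only what that group captured — 2 items.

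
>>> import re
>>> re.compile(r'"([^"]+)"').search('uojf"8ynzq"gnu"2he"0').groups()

('8ynzq',)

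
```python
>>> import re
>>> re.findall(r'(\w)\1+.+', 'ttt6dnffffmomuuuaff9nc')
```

['t']

The backreference `\1` re-matches whatever the first group consumed, character for character.
Matches: at [0:22] match 'ttt6dnffffmomuuuaff9nc', group 1 = 't'.
One capturing group, so `findall` returns just the captured substring from the one match — 1 in all.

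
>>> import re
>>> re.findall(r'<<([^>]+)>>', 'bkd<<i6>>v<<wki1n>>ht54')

['i6', 'wki1n']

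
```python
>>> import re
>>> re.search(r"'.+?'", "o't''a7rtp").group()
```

Unlike `match`, `search` isn't anchored — it looks for the pattern anywhere in the string.
The match spans [1:4] → "'t'".

"'t'"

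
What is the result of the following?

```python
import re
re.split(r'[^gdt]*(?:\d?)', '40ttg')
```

`split` removes every match and returns the 6 fragments in between.

['', '', 't', 't', 'g', '']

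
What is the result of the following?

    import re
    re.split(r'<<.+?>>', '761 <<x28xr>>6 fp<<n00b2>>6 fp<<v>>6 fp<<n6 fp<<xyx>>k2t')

Lazy quantifiers expand one character at a time until the remainder of the pattern can match.
Matches to split on: at [4:13] → '<<x28xr>>'; at [17:26] → '<<n00b2>>'; at [30:35] → '<<v>>'; at [39:53] → '<<n6 fp<<xyx>>'.
The string is cut at each match, leaving 5 pieces.

['761 ', '6 fp', '6 fp', '6 fp', 'k2t']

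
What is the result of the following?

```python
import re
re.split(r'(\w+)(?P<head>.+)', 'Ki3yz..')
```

['', 'Ki3yz', '..', '']

Pattern: one or more of a word character (captured); then one or more of any character (captured as 'head').
Matches to split on: at [0:7] → 'Ki3yz..'.
`re.split` interleaves the captured-group text with the surrounding fragments.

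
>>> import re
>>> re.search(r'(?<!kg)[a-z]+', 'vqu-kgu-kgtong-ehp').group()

'vqu'

The negative lookahead/lookbehind blocks any match where the forbidden context is present.
The match spans [0:3] → 'vqu'.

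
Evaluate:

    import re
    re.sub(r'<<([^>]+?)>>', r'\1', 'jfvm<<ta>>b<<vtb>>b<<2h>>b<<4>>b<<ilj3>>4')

Matches: at [4:10] → '<<ta>>'; at [11:18] → '<<vtb>>'; at [19:25] → '<<2h>>'; at [26:31] → '<<4>>'; at [32:40] → '<<ilj3>>'.
The replacement refers to a captured group, so each match is rewritten using its own captured text.

'jfvmtabvtbb2hb4bilj34'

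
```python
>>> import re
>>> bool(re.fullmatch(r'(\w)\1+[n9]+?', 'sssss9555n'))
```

False

`\1` has to match the exact text group 1 already captured.
`re.fullmatch` is like wrapping the pattern in `^…$` (in single-line mode).
Here there's no way to consume every character, so the call returns None, and `bool(None)` is False.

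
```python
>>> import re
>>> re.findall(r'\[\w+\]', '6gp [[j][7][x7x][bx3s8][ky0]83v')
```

['[j]', '[7]', '[x7x]', '[bx3s8]', '[ky0]']

Scanning left to right: at [5:8] → '[j]'; at [8:11] → '[7]'; at [11:16] → '[x7x]'; at [16:23] → '[bx3s8]'; at [23:28] → '[ky0]'.
No capturing groups, so `findall` returns the 5 full match strings.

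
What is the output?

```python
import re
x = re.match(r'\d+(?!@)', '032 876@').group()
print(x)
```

032

`re.match` won't scan ahead — the pattern has to work from the very first character.
The match spans [0:3] → '032'.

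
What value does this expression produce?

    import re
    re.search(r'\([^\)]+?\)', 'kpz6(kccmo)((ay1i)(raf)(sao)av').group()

'(kccmo)'

`re.search` tries every starting position until one works.
The match spans [4:11] → '(kccmo)'.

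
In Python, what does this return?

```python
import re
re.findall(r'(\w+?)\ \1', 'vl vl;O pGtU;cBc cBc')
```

After group 1 captures some text, `\1` only succeeds where that same text appears again.
Because there's exactly one group, `findall` drops the full match and keeps group 1 from each hit.

['vl', 'cBc']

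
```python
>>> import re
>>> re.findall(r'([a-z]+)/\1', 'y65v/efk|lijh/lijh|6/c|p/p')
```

['lijh', 'p']

`\1` is not a pattern — it's the concrete string captured by group 1, re-applied verbatim.
Walking the string: at [9:18] match 'lijh/lijh', group 1 = 'lijh'; at [23:26] match 'p/p', group 1 = 'p'.
Because there's exactly one group, `findall` drops the full match and keeps group 1 from each hit.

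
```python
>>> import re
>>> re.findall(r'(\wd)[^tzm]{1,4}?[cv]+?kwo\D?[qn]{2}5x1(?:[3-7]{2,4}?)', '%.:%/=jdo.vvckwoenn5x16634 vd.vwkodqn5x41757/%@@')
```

['jd']

This matches a word character, then a literal 'd' (captured); then 1 to 4 of any character except [tzm] (lazy), then one or more of one of [cv] (lazy), then the literal 'kwo'; then optionally a non-digit, then exactly 2 of one of [qn], then the literal '5x1'; then 2 to 4 of a character in [3-7] (lazy) (non-capturing group).
Matches: at [6:24] match 'jdo.vvckwoenn5x166', group 1 = 'jd'.
With a single group, `findall` returns only what that group captured — 1 item.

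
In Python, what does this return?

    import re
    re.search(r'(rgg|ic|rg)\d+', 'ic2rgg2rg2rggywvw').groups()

('ic',)

Unlike `match`, `search` isn't anchored — it looks for the pattern anywhere in the string.
The match spans [0:3] → 'ic2'.
Captured: group 1 = 'ic'.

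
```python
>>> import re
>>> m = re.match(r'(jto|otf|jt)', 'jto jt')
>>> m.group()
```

'jto'

Alternation isn't longest-match — the leftmost alternative that fits at this position is chosen.
With `match`, the pattern is implicitly anchored at the beginning.
The match spans [0:3] → 'jto'.
Captured: group 1 = 'jto'.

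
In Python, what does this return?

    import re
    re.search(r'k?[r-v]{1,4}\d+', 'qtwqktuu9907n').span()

The match spans [4:12] → 'ktuu9907'.

(4, 12)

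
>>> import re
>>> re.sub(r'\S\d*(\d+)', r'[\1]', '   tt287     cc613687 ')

The pattern matches a non-whitespace character, then zero or more of a digit; then one or more of a digit (captured).
Each match is replaced using the text its own group 1 captured.

'   t[7]     c[7] '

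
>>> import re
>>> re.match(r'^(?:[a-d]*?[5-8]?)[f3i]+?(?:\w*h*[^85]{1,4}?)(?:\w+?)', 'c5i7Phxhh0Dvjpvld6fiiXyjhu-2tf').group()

With `match`, the pattern is implicitly anchored at the beginning.
The match spans [0:28] → 'c5i7Phxhh0Dvjpvld6fiiXyjhu-2'.

'c5i7Phxhh0Dvjpvld6fiiXyjhu-2'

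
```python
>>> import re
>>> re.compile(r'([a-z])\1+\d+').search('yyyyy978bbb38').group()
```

'yyyyy978'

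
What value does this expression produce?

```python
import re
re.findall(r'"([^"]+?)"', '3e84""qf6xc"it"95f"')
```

['qf6xc', '95f']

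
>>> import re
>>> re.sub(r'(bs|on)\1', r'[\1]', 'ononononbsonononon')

'[on][on]bs[on][on]'

A backreference is literal: `\1` must see the identical characters the first group matched.
Matches: at [0:4] → 'onon'; at [4:8] → 'onon'; at [10:14] → 'onon'; at [14:18] → 'onon'.
`\1` in the replacement pulls in group 1's text for each match.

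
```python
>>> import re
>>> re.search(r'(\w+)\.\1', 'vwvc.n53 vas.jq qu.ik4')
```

None

After group 1 captures some text, `\1` only succeeds where that same text appears again.
`re.search` scans for the first position where the pattern succeeds.
Here no position works, so the call returns None.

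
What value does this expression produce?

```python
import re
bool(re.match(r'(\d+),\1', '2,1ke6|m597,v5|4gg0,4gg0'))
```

False

The backreference `\1` re-matches whatever the first group consumed, character for character.
`re.match` only tries the pattern at the start of the string.
Here position 0 doesn't satisfy it, so the call returns None, and `bool(None)` is False.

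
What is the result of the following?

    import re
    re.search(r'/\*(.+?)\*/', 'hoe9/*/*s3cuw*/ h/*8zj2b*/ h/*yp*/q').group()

'/*/*s3cuw*/'

The `?` after the quantifier makes it lazy — it takes as little as possible before letting the rest of the pattern try.
The match spans [4:15] → '/*/*s3cuw*/'.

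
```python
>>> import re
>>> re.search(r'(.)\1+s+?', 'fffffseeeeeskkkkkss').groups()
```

After group 1 captures some text, `\1` only succeeds where that same text appears again.
Unlike `match`, `search` isn't anchored — it looks for the pattern anywhere in the string.
The match spans [0:6] → 'fffffs'.
Captured: group 1 = 'f'.

('f',)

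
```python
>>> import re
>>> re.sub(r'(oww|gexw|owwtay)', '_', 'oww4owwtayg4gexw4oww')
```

`|` is ordered: at each position the engine commits to the first alternative that works.
Each match is replaced by '_'.

'_4_tayg4_4_'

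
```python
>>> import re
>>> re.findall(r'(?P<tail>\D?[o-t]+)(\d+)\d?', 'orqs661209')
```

[('orqs', '661209')]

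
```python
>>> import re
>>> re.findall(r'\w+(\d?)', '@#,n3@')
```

This matches one or more of a word character; then optionally a digit (captured).
One capturing group, so `findall` returns just the captured substring from the one match — 1 in all.

['']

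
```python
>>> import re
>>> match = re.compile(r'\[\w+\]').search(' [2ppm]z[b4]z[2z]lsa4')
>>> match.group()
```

'[2ppm]'

`re.search` tries every starting position until one works.
The match spans [1:7] → '[2ppm]'.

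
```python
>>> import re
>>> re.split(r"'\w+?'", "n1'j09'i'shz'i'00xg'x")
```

['n1', 'i', 'i', 'x']

Matches to split on: at [2:7] → "'j09'"; at [8:13] → "'shz'"; at [14:20] → "'00xg'".
Splitting on the pattern gives 4 pieces.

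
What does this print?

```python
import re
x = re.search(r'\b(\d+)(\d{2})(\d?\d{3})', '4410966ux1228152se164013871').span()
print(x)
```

(0, 7)

The match spans [0:7] → '4410966'.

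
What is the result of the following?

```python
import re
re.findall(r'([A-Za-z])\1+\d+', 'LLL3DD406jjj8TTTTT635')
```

`\1` is not a pattern — it's the concrete string captured by group 1, re-applied verbatim.
Walking the string: at [0:4] match 'LLL3', group 1 = 'L'; at [4:9] match 'DD406', group 1 = 'D'; at [9:13] match 'jjj8', group 1 = 'j'; at [13:21] match 'TTTTT635', group 1 = 'T'.
Because there's exactly one group, `findall` drops the full match and keeps group 1 from each hit.

['L', 'D', 'j', 'T']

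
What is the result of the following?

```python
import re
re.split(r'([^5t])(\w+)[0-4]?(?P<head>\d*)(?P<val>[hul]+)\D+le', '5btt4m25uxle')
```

['5', 'b', 'tt4m25', '', 'u', '']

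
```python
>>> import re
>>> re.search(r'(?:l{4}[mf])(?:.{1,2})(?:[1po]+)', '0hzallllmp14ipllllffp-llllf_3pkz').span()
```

The match spans [4:11] → 'llllmp1'.

(4, 11)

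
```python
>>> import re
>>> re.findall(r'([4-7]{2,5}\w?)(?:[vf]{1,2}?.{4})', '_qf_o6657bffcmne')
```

This matches 2 to 5 of a character in [4-7], then optionally a word character (captured); then 1 to 2 of one of [vf] (lazy), then exactly 4 of any character (non-capturing group).
Because there's exactly one group, `findall` drops the full match and keeps group 1 from the one hit.

['6657b']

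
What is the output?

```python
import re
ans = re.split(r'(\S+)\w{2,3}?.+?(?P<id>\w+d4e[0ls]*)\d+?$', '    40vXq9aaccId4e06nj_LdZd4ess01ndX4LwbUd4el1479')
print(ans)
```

The group in the pattern means `split` returns the separators' captures alongside the pieces.

['    ', '40vXq9aaccId4e06nj_LdZd4ess01ndX4', 'Ud4el', '']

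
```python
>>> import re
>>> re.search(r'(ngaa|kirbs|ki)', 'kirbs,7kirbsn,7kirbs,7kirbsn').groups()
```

Branches in `(...|...)` are attempted left-to-right; the first branch that allows the whole pattern to succeed is taken.
`re.search` scans for the first position where the pattern succeeds.
The match spans [0:5] → 'kirbs'.
Captured: group 1 = 'kirbs'.

('kirbs',)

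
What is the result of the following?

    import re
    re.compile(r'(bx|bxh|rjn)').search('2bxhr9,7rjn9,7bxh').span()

Branches in `(...|...)` are attempted left-to-right; the first branch that allows the whole pattern to succeed is taken.
Unlike `match`, `search` isn't anchored — it looks for the pattern anywhere in the string.
The match spans [1:3] → 'bx'.
Captured: group 1 = 'bx'.

(1, 3)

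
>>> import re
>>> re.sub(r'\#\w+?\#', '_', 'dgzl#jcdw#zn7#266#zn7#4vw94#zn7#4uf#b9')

'dgzl_zn7_zn7_zn7_b9'

Matches: at [4:10] → '#jcdw#'; at [13:18] → '#266#'; at [21:28] → '#4vw94#'; at [31:36] → '#4uf#'.
Every occurrence is swapped for '_'.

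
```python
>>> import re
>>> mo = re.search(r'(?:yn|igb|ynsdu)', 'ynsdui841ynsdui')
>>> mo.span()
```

(0, 2)

Alternation tries branches left to right and keeps the first one that lets the overall match succeed at that position.
The match spans [0:2] → 'yn'.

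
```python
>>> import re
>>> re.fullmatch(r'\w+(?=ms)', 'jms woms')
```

None

Lookahead/lookbehind check context without consuming it, so the matched span excludes the asserted characters.
`re.fullmatch` is like wrapping the pattern in `^…$` (in single-line mode).
Here the string isn't matched end-to-end, so the call returns None.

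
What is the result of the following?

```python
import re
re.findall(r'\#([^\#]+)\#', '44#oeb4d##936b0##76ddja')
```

['oeb4d', '936b0']

Walking the string: at [2:9] match '#oeb4d#', group 1 = 'oeb4d'; at [9:16] match '#936b0#', group 1 = '936b0'.
`findall` collects group 1 from each match (2 total).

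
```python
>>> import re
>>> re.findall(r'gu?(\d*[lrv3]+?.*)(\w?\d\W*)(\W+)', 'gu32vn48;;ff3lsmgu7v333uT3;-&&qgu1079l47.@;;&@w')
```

[('32vn48;;ff3lsmgu7v333uT3;-&&qgu1079l4', '7.@;;&', '@')]

This matches a literal 'g', then optionally the literal 'u'; then zero or more of a digit, then one or more of one of [lrv3] (lazy), then zero or more of any character (captured); then optionally a word character, then a digit, then zero or more of a non-word character (captured); then one or more of a non-word character (captured).
3 groups means the one result is a tuple of 3 captured strings — 1 here.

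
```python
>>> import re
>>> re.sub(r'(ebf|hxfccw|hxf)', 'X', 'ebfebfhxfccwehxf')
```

'XXXeX'

Alternation tries branches left to right and keeps the first one that lets the overall match succeed at that position.
`sub` substitutes 'X' at each match site.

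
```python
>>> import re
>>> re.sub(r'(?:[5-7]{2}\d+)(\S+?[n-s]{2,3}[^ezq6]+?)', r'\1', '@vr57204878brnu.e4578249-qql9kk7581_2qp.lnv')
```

'@vrbrnu.e4-qql9kk_2qp.lnv'

The pattern matches exactly 2 of a character in [5-7], then one or more of a digit (non-capturing group); then one or more of a non-whitespace character (lazy), then 2 to 3 of a character in [n-s], then one or more of any character except [ezq6] (lazy) (captured).
Matches: at [3:15] → '57204878brnu'; at [18:28] → '578249-qql'; at [31:40] → '7581_2qp.'.
Each match is replaced using the text its own group 1 captured.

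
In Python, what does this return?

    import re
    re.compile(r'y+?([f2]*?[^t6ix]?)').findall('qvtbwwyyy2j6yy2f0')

['y', '2', 'y']

Pattern: one or more of a literal 'y' (lazy); then zero or more of one of [f2] (lazy), then optionally any character except [t6ix] (captured).
With the lazy modifier that quantifier settles for the fewest repetitions that let the rest of the pattern succeed (the atoms after it are unaffected and can still be greedy).
Matches: at [6:8] match 'yy', group 1 = 'y'; at [8:10] match 'y2', group 1 = '2'; at [12:14] match 'yy', group 1 = 'y'.
One capturing group, so `findall` returns just the captured substring from each match — 3 in all.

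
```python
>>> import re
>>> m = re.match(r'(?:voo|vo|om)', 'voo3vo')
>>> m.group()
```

'voo'

`match` is anchored at position 0; if the pattern doesn't fit there, it returns None.
The match spans [0:3] → 'voo'.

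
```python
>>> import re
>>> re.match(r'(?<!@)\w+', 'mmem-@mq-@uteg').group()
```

'mmem'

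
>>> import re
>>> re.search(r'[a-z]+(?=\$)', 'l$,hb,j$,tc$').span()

(0, 1)

Because the assertion is zero-width, the text it checks is not consumed and won't appear in the result.
`re.search` tries every starting position until one works.
The match spans [0:1] → 'l'.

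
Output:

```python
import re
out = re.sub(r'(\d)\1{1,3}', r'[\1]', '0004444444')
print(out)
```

`\1` has to match the exact text group 1 already captured.
Matches: at [0:3] → '000'; at [3:7] → '4444'; at [7:10] → '444'.
Each match is replaced using the text its own group 1 captured.

[0][4][4]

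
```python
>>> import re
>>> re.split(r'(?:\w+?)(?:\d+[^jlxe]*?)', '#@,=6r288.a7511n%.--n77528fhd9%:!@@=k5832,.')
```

The pattern matches one or more of a word character (lazy) (non-capturing group); then one or more of a digit, then zero or more of any character except [jlxe] (lazy) (non-capturing group).
Because the quantifier is non-greedy, it stops expanding at the earliest point where the rest of the pattern can succeed.
Matches to split on: at [4:9] → '6r288'; at [10:15] → 'a7511'; at [20:26] → 'n77528'; at [26:30] → 'fhd9'; at [36:41] → 'k5832'.
Each match becomes a cut point; 6 segments remain.

['#@,=', '.', 'n%.--', '', '%:!@@=', ',.']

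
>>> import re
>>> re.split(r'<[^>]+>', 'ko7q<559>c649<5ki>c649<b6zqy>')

Each match becomes a cut point; 4 segments remain.

['ko7q', 'c649', 'c649', '']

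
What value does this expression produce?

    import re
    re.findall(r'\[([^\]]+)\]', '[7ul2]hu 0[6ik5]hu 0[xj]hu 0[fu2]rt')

Matches: at [0:6] match '[7ul2]', group 1 = '7ul2'; at [10:16] match '[6ik5]', group 1 = '6ik5'; at [20:24] match '[xj]', group 1 = 'xj'; at [28:33] match '[fu2]', group 1 = 'fu2'.
Because there's exactly one group, `findall` drops the full match and keeps group 1 from each hit.

['7ul2', '6ik5', 'xj', 'fu2']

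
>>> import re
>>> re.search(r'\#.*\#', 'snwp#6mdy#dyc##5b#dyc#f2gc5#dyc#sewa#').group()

'#6mdy#dyc##5b#dyc#f2gc5#dyc#sewa#'

The match spans [4:37] → '#6mdy#dyc##5b#dyc#f2gc5#dyc#sewa#'.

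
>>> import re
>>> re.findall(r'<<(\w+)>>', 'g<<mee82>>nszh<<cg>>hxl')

['mee82', 'cg']

Walking the string: at [1:10] match '<<mee82>>', group 1 = 'mee82'; at [14:20] match '<<cg>>', group 1 = 'cg'.
With a single group, `findall` returns only what that group captured — 2 items.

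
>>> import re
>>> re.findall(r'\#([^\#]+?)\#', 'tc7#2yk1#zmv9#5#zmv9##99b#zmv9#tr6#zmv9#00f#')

['2yk1', '5', '99b', 'tr6', '00f']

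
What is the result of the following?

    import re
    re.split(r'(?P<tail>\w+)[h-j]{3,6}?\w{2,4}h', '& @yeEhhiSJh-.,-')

Pattern: one or more of a word character (captured as 'tail'); then 3 to 6 of a character in [h-j] (lazy), then 2 to 4 of a word character, then a literal 'h'.
Matches to split on: at [3:12] → 'yeEhhiSJh'.
The group in the pattern means `split` returns the separators' captures alongside the pieces.

['& @', 'yeE', '-.,-']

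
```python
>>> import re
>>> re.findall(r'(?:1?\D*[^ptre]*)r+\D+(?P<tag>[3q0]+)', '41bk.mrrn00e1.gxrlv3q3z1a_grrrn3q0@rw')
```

['00', '3q3', '3q0']

The pattern matches optionally a literal '1', then zero or more of a non-digit, then zero or more of any character except [ptre] (non-capturing group); then one or more of the literal 'r', then one or more of a non-digit; then one or more of one of [3q0] (captured as 'tag').
Walking the string: at [0:11] match '41bk.mrrn00', group 1 = '00'; at [11:22] match 'e1.gxrlv3q3', group 1 = '3q3'; at [22:34] match 'z1a_grrrn3q0', group 1 = '3q0'.
One capturing group, so `findall` returns just the captured substring from each match — 3 in all.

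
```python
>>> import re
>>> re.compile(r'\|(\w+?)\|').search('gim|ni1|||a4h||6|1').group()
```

Unlike `match`, `search` isn't anchored — it looks for the pattern anywhere in the string.
The match spans [3:8] → '|ni1|'.
Captured: group 1 = 'ni1'.

'|ni1|'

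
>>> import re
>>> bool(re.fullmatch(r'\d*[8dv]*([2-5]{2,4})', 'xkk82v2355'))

`fullmatch` succeeds only if the pattern covers the string from start to end.
Here the pattern can't cover the whole string, so the call returns None, and `bool(None)` is False.

False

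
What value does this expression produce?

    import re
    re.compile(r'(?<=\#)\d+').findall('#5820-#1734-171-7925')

Because the assertion is zero-width, the text it checks is not consumed and won't appear in the result.
`findall` yields the raw match text (2 of them) because the pattern has no groups.

['5820', '1734']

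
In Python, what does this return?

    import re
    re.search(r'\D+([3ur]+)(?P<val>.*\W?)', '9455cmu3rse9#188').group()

'cmu3rse9#188'

The match spans [4:16] → 'cmu3rse9#188'.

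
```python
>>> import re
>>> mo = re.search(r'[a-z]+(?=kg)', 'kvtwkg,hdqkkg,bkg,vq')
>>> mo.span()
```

(0, 4)

Because the assertion is zero-width, the text it checks is not consumed and won't appear in the result.
`search` walks the string left to right and returns the first match it finds.
The match spans [0:4] → 'kvtw'.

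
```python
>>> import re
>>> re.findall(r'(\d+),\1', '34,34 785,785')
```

['34', '785']

`\1` is not a pattern — it's the concrete string captured by group 1, re-applied verbatim.
Because there's exactly one group, `findall` drops the full match and keeps group 1 from each hit.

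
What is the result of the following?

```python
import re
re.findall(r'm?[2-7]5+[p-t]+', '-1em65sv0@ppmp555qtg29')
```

This matches optionally a literal 'm', then a character in [2-7], then one or more of the literal '5'; then one or more of a character in [p-t].
Walking the string: at [3:7] → 'm65s'; at [14:19] → '555qt'.
With no groups in the pattern, `findall` gives back each whole match — 2 here.

['m65s', '555qt']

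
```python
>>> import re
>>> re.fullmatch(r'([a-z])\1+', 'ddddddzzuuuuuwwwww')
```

None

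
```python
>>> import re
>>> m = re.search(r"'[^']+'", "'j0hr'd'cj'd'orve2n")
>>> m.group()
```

"'j0hr'"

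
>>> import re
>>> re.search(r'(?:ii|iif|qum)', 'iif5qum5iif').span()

`|` is ordered: at each position the engine commits to the first alternative that works.
`search` walks the string left to right and returns the first match it finds.
The match spans [0:2] → 'ii'.

(0, 2)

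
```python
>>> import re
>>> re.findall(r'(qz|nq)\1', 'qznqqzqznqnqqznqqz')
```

['qz', 'nq']

After group 1 captures some text, `\1` only succeeds where that same text appears again.
Walking the string: at [4:8] match 'qzqz', group 1 = 'qz'; at [8:12] match 'nqnq', group 1 = 'nq'.
With a single group, `findall` returns only what that group captured — 2 items.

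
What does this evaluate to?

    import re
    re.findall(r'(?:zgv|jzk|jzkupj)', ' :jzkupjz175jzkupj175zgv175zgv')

['jzk', 'jzk', 'zgv', 'zgv']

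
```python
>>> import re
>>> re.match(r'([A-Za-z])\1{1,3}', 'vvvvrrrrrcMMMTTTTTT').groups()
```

A backreference is literal: `\1` must see the identical characters the first group matched.
`match` is anchored at position 0; if the pattern doesn't fit there, it returns None.
The match spans [0:4] → 'vvvv'.
Captured: group 1 = 'v'.

('v',)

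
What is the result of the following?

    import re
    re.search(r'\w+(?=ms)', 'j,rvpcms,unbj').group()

Because the assertion is zero-width, the text it checks is not consumed and won't appear in the result.
The match spans [2:6] → 'rvpc'.

'rvpc'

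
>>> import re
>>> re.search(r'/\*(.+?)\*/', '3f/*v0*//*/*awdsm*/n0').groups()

('v0',)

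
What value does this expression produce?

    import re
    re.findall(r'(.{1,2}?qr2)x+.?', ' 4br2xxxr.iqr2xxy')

This matches 1 to 2 of any character (lazy), then the literal 'qr2' (captured); then one or more of the literal 'x', then optionally any character.
Walking the string: at [9:17] match '.iqr2xxy', group 1 = '.iqr2'.
`findall` collects group 1 from the one match (1 total).

['.iqr2']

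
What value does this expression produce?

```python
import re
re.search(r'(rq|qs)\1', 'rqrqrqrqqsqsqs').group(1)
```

'rq'

After group 1 captures some text, `\1` only succeeds where that same text appears again.
`search` walks the string left to right and returns the first match it finds.
The match spans [0:4] → 'rqrq'.
Captured: group 1 = 'rq'.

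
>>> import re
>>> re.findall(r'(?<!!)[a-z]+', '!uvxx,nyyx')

The negative lookahead/lookbehind blocks any match where the forbidden context is present.
Walking the string: at [2:5] → 'vxx'; at [6:10] → 'nyyx'.
With no groups in the pattern, `findall` gives back each whole match — 2 here.

['vxx', 'nyyx']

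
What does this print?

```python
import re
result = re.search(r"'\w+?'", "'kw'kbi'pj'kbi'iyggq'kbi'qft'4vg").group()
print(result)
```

`re.search` tries every starting position until one works.
The match spans [0:4] → "'kw'".

'kw'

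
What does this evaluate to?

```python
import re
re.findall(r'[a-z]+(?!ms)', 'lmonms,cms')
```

The negative lookaround is zero-width — it rules out positions where the adjacent text would match, without consuming anything.
Scanning left to right: at [0:6] → 'lmonms'; at [7:10] → 'cms'.
With no groups in the pattern, `findall` gives back each whole match — 2 here.

['lmonms', 'cms']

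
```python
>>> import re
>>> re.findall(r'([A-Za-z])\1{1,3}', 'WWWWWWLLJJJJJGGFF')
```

['W', 'W', 'L', 'J', 'G', 'F']

The backreference `\1` re-matches whatever the first group consumed, character for character.
With a single group, `findall` returns only what that group captured — 6 items.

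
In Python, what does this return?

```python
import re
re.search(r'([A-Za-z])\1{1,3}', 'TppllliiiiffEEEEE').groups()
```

`\1` has to match the exact text group 1 already captured.
`re.search` scans for the first position where the pattern succeeds.
The match spans [1:3] → 'pp'.
Captured: group 1 = 'p'.

('p',)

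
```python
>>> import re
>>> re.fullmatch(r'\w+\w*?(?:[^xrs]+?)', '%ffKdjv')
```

The pattern matches one or more of a word character; then zero or more of a word character (lazy); then one or more of any character except [xrs] (lazy) (non-capturing group).
`re.fullmatch` is like wrapping the pattern in `^…$` (in single-line mode).
Here the string isn't matched end-to-end, so the call returns None.

None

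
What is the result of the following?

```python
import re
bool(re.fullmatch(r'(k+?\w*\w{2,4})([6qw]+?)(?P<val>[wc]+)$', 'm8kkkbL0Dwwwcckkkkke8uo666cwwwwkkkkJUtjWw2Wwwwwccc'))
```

Pattern: one or more of a literal 'k' (lazy), then zero or more of a word character, then 2 to 4 of a word character (captured); then one or more of one of [6qw] (lazy) (captured); then one or more of one of [wc] (captured as 'val'); then anchored at the end.
`re.fullmatch` requires the pattern to consume the entire string.
Here the string isn't matched end-to-end, so the call returns None, and `bool(None)` is False.

False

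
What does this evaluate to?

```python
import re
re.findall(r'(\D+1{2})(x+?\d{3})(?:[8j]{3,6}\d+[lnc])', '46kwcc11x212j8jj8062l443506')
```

[('kwcc11', 'x212')]

`findall` packs the 2 group values into a tuple for every match.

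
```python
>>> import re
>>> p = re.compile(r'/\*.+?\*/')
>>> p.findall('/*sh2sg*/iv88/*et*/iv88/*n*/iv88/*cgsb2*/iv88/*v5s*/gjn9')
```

['/*sh2sg*/', '/*et*/', '/*n*/', '/*cgsb2*/', '/*v5s*/']

With the lazy modifier that quantifier settles for the fewest repetitions that let the rest of the pattern succeed (the atoms after it are unaffected and can still be greedy).
Walking the string: at [0:9] → '/*sh2sg*/'; at [13:19] → '/*et*/'; at [23:28] → '/*n*/'; at [32:41] → '/*cgsb2*/'; at [45:52] → '/*v5s*/'.
No capturing groups, so `findall` returns the 5 full match strings.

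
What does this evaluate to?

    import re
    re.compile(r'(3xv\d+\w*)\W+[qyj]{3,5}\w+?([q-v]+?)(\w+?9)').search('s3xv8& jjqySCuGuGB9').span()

This matches the literal '3xv', then one or more of a digit, then zero or more of a word character (captured); then one or more of a non-word character, then 3 to 5 of one of [qyj], then one or more of a word character (lazy); then one or more of a character in [q-v] (lazy) (captured); then one or more of a word character (lazy), then the literal '9' (captured).
`re.search` tries every starting position until one works.
The match spans [1:19] → '3xv8& jjqySCuGuGB9'.
Captured: group 1 = '3xv8', group 2 = 'u', group 3 = 'GuGB9'.

(1, 19)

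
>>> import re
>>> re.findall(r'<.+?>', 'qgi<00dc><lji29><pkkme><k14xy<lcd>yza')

['<00dc>', '<lji29>', '<pkkme>', '<k14xy<lcd>']

A non-greedy quantifier consumes as few characters as it can — just enough that the remainder of the pattern still matches from where it stops; whatever follows it matches normally.
With no groups in the pattern, `findall` gives back each whole match — 4 here.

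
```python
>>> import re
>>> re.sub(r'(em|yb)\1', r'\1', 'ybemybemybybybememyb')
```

`\1` has to match the exact text group 1 already captured.
Matches: at [8:12] → 'ybyb'; at [14:18] → 'emem'.
Each match is replaced using the text its own group 1 captured.

'ybemybemybybemyb'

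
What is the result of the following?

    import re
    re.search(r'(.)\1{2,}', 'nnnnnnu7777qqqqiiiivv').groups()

The match spans [0:6] → 'nnnnnn'.
Captured: group 1 = 'n'.

('n',)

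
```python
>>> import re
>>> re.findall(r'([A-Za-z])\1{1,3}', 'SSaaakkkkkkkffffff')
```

['S', 'a', 'k', 'k', 'f', 'f']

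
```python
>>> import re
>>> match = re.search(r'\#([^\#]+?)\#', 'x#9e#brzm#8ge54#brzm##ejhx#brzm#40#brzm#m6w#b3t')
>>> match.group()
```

`search` walks the string left to right and returns the first match it finds.
The match spans [1:5] → '#9e#'.
Captured: group 1 = '9e'.

'#9e#'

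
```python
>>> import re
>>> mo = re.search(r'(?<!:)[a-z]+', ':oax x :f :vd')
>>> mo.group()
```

'ax'

`(?!…)`/`(?<!…)` only lets a position through if the neighbouring text does NOT match; no characters are consumed.
`re.search` scans for the first position where the pattern succeeds.
The match spans [2:4] → 'ax'.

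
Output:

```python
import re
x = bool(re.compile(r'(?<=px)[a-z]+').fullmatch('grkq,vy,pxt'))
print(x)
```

False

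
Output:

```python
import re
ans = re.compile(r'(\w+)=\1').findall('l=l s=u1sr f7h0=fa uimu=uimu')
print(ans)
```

['l', 'uimu']

The backreference `\1` re-matches whatever the first group consumed, character for character.
Scanning left to right: at [0:3] match 'l=l', group 1 = 'l'; at [19:28] match 'uimu=uimu', group 1 = 'uimu'.
Because there's exactly one group, `findall` drops the full match and keeps group 1 from each hit.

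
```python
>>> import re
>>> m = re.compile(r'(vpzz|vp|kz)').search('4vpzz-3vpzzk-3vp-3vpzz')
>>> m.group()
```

`|` is ordered: at each position the engine commits to the first alternative that works.
The match spans [1:5] → 'vpzz'.

'vpzz'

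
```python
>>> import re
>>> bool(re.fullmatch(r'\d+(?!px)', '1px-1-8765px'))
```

A negative assertion filters positions out without eating any characters.
For `fullmatch`, every character of the input must be accounted for by the pattern.
Here there's no way to consume every character, so the call returns None, and `bool(None)` is False.

False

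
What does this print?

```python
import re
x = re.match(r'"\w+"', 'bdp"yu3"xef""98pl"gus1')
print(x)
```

None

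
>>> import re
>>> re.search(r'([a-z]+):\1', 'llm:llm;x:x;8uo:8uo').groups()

('llm',)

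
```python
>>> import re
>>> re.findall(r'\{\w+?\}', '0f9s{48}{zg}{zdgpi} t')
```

`findall` yields the raw match text (3 of them) because the pattern has no groups.

['{48}', '{zg}', '{zdgpi}']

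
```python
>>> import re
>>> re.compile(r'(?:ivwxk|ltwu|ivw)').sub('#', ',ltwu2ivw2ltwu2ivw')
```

Matches: at [1:5] → 'ltwu'; at [6:9] → 'ivw'; at [10:14] → 'ltwu'; at [15:18] → 'ivw'.
Each match is replaced by '#'.

',#2#2#2#'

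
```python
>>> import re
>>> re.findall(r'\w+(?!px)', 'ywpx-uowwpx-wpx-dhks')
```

['ywpx', 'uowwpx', 'wpx', 'dhks']

A negative assertion filters positions out without eating any characters.
`findall` yields the raw match text (4 of them) because the pattern has no groups.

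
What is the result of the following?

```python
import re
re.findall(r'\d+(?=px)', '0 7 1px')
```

['1']

The positive lookaround only admits positions where the adjacent text matches; those characters stay outside the span.
Walking the string: at [4:5] → '1'.
With no groups in the pattern, `findall` gives back each whole match — 1 here.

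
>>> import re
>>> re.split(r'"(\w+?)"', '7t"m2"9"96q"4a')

Matches to split on: at [2:6] → '"m2"'; at [7:12] → '"96q"'.
Because the pattern has a capturing group, `split` also inserts each captured text between the pieces.

['7t', 'm2', '9', '96q', '4a']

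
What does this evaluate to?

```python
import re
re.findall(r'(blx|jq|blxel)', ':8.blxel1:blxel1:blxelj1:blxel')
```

['blx', 'blx', 'blx', 'blx']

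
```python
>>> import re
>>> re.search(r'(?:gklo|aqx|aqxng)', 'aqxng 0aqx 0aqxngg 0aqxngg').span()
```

Alternation tries branches left to right and keeps the first one that lets the overall match succeed at that position.
`re.search` scans for the first position where the pattern succeeds.
The match spans [0:3] → 'aqx'.

(0, 3)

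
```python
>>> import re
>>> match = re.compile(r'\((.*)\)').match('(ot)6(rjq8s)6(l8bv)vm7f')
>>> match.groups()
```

('ot)6(rjq8s)6(l8bv',)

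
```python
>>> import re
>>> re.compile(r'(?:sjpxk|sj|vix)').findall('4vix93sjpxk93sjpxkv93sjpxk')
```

Alternation tries branches left to right and keeps the first one that lets the overall match succeed at that position.
Walking the string: at [1:4] → 'vix'; at [6:11] → 'sjpxk'; at [13:18] → 'sjpxk'; at [21:26] → 'sjpxk'.
Since nothing is captured, `findall` lists the 4 matched substrings directly.

['vix', 'sjpxk', 'sjpxk', 'sjpxk']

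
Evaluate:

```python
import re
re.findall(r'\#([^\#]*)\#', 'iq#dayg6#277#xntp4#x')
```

['dayg6', 'xntp4']

Matches: at [2:9] match '#dayg6#', group 1 = 'dayg6'; at [12:19] match '#xntp4#', group 1 = 'xntp4'.
With a single group, `findall` returns only what that group captured — 2 items.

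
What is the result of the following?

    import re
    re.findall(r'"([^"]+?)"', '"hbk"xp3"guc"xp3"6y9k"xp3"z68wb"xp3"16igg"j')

['hbk', 'guc', '6y9k', 'z68wb', '16igg']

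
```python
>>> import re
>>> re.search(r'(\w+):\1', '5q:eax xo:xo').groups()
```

('xo',)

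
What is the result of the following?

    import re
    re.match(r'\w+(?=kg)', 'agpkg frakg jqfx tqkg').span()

Lookahead/lookbehind check context without consuming it, so the matched span excludes the asserted characters.
`re.match` only tries the pattern at the start of the string.
The match spans [0:3] → 'agp'.

(0, 3)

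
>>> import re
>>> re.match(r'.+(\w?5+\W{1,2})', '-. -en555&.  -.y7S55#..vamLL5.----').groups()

('5.-',)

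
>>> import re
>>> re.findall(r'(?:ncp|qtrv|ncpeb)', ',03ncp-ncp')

['ncp', 'ncp']

Walking the string: at [3:6] → 'ncp'; at [7:10] → 'ncp'.
No capturing groups, so `findall` returns the 2 full match strings.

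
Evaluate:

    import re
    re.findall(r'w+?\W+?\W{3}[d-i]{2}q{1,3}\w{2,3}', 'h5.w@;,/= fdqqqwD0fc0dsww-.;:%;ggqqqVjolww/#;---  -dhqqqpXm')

`findall` yields the raw match text (3 of them) because the pattern has no groups.

['w@;,/= fdqqqwD0', 'ww-.;:%;ggqqqVjo', 'ww/#;---  -dhqqqpXm']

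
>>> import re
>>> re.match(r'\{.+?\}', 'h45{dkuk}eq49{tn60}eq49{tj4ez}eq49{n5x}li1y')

None

`re.match` won't scan ahead — the pattern has to work from the very first character.
Here the pattern fails at index 0, so the call returns None.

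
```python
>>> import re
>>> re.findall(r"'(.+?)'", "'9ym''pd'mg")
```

['9ym', 'pd']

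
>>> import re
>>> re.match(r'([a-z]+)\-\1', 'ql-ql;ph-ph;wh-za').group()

`\1` is not a pattern — it's the concrete string captured by group 1, re-applied verbatim.
With `match`, the pattern is implicitly anchored at the beginning.
The match spans [0:5] → 'ql-ql'.
Captured: group 1 = 'ql'.

'ql-ql'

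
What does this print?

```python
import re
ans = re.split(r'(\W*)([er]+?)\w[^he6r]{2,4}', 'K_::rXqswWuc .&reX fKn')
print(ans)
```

['K_', '::', 'r', 'uc', ' .&', 'r', 'n']

A `+?`/`*?`/`{m,n}?` starts at its minimum and grows only as far as needed for what follows to match.
The group in the pattern means `split` returns the separators' captures alongside the pieces.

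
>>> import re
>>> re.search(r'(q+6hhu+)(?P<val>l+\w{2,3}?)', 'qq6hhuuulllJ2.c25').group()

The pattern matches one or more of the literal 'q', then the literal '6hh', then one or more of a literal 'u' (captured); then one or more of the literal 'l', then 2 to 3 of a word character (lazy) (captured as 'val').
`search` walks the string left to right and returns the first match it finds.
The match spans [0:13] → 'qq6hhuuulllJ2'.
Captured: group 1 = 'qq6hhuuu', group 2 = 'lllJ2'.

'qq6hhuuulllJ2'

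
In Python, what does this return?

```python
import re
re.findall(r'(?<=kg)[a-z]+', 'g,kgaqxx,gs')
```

['aqxx']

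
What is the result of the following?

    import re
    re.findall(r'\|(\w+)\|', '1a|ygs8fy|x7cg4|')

['ygs8fy']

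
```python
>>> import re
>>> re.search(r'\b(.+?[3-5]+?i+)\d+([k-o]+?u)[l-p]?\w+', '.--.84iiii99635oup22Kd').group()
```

The pattern matches a word boundary (`\b`, zero-width); then one or more of any character (lazy), then one or more of a character in [3-5] (lazy), then one or more of a literal 'i' (captured); then one or more of a digit; then one or more of a character in [k-o] (lazy), then a literal 'u' (captured); then optionally a character in [l-p]; then one or more of a word character.
The match spans [4:22] → '84iiii99635oup22Kd'.

'84iiii99635oup22Kd'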